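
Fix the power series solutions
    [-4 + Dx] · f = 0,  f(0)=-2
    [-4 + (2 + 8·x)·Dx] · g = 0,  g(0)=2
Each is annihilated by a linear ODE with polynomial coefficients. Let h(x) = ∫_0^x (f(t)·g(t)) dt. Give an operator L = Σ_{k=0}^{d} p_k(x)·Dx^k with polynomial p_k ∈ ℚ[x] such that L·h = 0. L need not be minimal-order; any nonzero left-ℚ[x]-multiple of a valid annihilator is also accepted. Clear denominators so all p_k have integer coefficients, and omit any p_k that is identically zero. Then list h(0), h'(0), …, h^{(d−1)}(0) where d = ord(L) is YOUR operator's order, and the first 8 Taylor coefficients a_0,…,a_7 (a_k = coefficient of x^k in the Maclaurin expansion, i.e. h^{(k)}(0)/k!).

f: a_k = -2, -8, -16, -64/3, -64/3, -256/15, -512/45, -2048/315, …
g: a_k = 2, 4, -4, 8, -20, 56, -168, 528, …
h₀=f·g: eliminate ⇒ L₀, order ≤ 1·1.
∫: right-multiply L₀ by Dx.
L = (-6 - 16·x)·Dx + (1 + 4·x)·Dx^2  (order 2).
h: a_k = 0, -4, -12, -56/3, -68/3, -88/5, -856/45, 1424/315, …
ICs: h(0) = 0, h′(0) = -4.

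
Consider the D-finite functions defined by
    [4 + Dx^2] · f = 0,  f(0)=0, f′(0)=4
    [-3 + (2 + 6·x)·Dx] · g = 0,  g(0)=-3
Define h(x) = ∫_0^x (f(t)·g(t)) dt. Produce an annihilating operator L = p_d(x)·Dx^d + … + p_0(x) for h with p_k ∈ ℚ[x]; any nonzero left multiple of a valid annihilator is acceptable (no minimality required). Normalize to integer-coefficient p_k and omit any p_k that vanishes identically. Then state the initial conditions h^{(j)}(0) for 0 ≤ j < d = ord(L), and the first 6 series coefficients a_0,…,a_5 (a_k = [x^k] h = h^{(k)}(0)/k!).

f: a_k = 0, 4, 0, -8/3, 0, 8/15, …
g: a_k = -3, -9/2, 27/8, -81/16, 1215/128, -5103/256, …
Product ⇒ symmetric product L₀, ord ≤ 2.
h=∫h₀ ⇒ L = L₀·Dx.
L = (43 + 96·x + 144·x^2)·Dx + (-12 - 36·x)·Dx^2 + (4 + 24·x + 36·x^2)·Dx^3  (order 3).
h: a_k = 0, 0, -6, -6, 43/8, -33/20, …
ICs: h(0) = 0, h′(0) = 0, h′′(0) = -12.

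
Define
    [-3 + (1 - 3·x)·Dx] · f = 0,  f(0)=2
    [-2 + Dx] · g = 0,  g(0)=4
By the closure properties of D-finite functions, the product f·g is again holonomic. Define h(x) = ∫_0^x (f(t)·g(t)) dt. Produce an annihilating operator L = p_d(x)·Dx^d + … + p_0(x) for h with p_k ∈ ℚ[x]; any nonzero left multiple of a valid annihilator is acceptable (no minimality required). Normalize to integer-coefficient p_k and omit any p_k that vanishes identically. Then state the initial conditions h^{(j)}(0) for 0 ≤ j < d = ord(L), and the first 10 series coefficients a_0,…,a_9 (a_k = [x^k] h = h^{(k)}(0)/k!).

L = (5 - 6·x)·Dx + (-1 + 3·x)·Dx^2  (order 2).
h: a_k = 0, 8, 20, 136/3, 314/3, 3784/15, 28396/45, 102232/63, 1341803/315, 32203288/2835, …
ICs: h(0) = 0, h′(0) = 8.

f: a_k = 2, 6, 18, 54, 162, 486, 1458, 4374, 13122, 39366, …
g: a_k = 4, 8, 8, 16/3, 8/3, 16/15, 16/45, 32/315, 8/315, 16/2835, …
h₀=f·g: eliminate ⇒ L₀, order ≤ 1·1.
h=∫₀ˣh₀: take L = L₀·Dx.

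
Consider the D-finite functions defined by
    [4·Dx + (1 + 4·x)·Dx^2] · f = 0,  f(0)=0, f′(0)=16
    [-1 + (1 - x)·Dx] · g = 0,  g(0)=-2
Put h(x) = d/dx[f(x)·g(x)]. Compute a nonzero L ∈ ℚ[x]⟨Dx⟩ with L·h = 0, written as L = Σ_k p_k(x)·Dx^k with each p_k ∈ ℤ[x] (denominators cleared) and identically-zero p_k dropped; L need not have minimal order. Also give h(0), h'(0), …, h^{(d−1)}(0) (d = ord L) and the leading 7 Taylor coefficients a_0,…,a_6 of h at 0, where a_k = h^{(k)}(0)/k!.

f: a_k = 0, 16, -32, 256/3, -256, 4096/5, -8192/3, …
g: a_k = -2, -2, -2, -2, -2, -2, -2, …
Product ⇒ symmetric product L₀, ord ≤ 2.
Derive L from L₀ (diff closure).
L = 16 + (-5 + 20·x)·Dx + (-1 - 3·x + 4·x^2)·Dx^2  (order 2).
h: a_k = -32, 64, -416, 4480/3, -18976/3, 125888/5, -1525472/15, …
ICs: h(0) = -32, h′(0) = 64.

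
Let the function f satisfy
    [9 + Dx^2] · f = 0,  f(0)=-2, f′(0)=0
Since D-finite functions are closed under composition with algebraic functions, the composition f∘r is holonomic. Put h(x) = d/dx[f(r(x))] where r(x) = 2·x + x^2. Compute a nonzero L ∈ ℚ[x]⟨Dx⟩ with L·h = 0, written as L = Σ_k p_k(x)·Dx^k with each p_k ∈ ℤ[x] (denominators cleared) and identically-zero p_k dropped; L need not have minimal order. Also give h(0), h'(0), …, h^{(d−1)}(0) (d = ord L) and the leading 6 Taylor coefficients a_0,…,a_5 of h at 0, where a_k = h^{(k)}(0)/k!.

f: a_k = -2, 0, 9, 0, -27/4, 0, …
h₀=f(r): pull back L_f along r ⇒ L₀.
h₀' ⇒ L via d/dx closure of L₀.
L = (39 + 144·x + 216·x^2 + 144·x^3 + 36·x^4) + (-3 - 3·x)·Dx + (1 + 2·x + x^2)·Dx^2  (order 2).
h: a_k = 0, 72, 108, -396, -1080, -972/5, …
ICs: h(0) = 0, h′(0) = 72.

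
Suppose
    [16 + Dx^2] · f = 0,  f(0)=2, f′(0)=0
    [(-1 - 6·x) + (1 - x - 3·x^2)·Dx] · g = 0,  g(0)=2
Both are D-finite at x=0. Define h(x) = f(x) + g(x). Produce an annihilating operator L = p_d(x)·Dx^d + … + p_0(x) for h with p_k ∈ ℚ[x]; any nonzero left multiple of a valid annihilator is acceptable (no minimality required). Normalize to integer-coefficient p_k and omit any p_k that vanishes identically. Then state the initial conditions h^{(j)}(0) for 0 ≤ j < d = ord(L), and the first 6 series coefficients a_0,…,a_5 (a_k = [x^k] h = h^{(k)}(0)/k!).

f: a_k = 2, 0, -16, 0, 64/3, 0, …
g: a_k = 2, 2, 8, 14, 38, 80, …
f+g: L₀ = lclm(L_f,L_g), ord ≤ 2+1.
L = (-464 - 2816·x - 416·x^2 - 2112·x^3 - 5760·x^4 - 6912·x^5) + (192 - 304·x - 672·x^2 + 1312·x^3 + 1008·x^4 - 3456·x^5 - 3456·x^6)·Dx + (-29 - 176·x - 26·x^2 - 132·x^3 - 360·x^4 - 432·x^5)·Dx^2 + (12 - 19·x - 42·x^2 + 82·x^3 + 63·x^4 - 216·x^5 - 216·x^6)·Dx^3  (order 3).
h: a_k = 4, 2, -8, 14, 178/3, 80, …
ICs: h(0) = 4, h′(0) = 2, h′′(0) = -16.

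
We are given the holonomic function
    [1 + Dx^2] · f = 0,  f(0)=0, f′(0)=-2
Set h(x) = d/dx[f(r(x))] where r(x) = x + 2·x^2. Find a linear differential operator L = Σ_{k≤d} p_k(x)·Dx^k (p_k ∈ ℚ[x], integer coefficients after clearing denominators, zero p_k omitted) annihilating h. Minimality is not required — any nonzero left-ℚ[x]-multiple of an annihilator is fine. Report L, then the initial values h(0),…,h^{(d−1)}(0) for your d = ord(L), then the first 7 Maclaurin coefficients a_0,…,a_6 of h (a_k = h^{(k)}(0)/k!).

L = (49 + 16·x + 96·x^2 + 256·x^3 + 256·x^4) + (-12 - 48·x)·Dx + (1 + 8·x + 16·x^2)·Dx^2  (order 2).
h: a_k = -2, -8, 1, 8, 239/12, 15, -1679/360, …
ICs: h(0) = -2, h′(0) = -8.

f: a_k = 0, -2, 0, 1/3, 0, -1/60, 0, …
Substitute x→r, Dx→(1/r')Dx; clear ⇒ L₀.
Differentiate: ansatz ord ≤ ord L₀ ⇒ L.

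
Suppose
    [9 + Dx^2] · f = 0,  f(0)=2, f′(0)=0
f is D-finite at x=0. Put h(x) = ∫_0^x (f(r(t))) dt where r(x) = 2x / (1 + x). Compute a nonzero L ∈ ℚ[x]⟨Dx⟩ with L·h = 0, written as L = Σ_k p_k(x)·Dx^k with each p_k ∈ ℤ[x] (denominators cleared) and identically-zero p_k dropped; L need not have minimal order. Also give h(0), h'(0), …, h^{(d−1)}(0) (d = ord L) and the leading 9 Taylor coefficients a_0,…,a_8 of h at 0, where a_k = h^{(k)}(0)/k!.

L = 36·Dx + (2 + 6·x + 6·x^2 + 2·x^3)·Dx^2 + (1 + 4·x + 6·x^2 + 4·x^3 + x^4)·Dx^3  (order 3).
h: a_k = 0, 2, 0, -12, 18, 0, -48, 3852/35, -729/5, …
ICs: h(0) = 0, h′(0) = 2, h′′(0) = 0.

f: a_k = 2, 0, -9, 0, 27/4, 0, -81/40, 0, 729/2240, …
Substitute x→r, Dx→(1/r')Dx; clear ⇒ L₀.
Integrate: L := L₀·Dx.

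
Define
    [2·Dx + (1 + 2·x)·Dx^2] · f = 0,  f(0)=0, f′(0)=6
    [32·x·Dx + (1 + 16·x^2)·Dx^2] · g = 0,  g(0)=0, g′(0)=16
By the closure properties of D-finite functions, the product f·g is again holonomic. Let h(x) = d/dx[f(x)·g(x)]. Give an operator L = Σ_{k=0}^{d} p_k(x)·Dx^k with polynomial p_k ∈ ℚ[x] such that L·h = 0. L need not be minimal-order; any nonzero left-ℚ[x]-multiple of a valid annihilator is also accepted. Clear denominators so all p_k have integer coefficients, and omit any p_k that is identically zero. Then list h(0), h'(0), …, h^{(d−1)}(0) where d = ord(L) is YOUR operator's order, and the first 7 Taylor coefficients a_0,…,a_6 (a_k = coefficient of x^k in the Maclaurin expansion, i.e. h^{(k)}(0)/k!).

L = (2304 + 8960·x + 114688·x^2 + 552960·x^3 + 983040·x^4 + 851968·x^5 + 1048576·x^7) + (1032 + 14720·x + 111872·x^2 + 616448·x^3 + 1884160·x^4 + 3047424·x^5 + 2293760·x^6 + 1572864·x^7 + 3670016·x^8)·Dx + (72 + 2512·x + 19968·x^2 + 99072·x^3 + 393216·x^4 + 1019904·x^5 + 1572864·x^6 + 1376256·x^7 + 1572864·x^8 + 2097152·x^9)·Dx^2 + (17 + 132·x + 964·x^2 + 4864·x^3 + 18432·x^4 + 55296·x^5 + 129024·x^6 + 196608·x^7 + 196608·x^8 + 262144·x^9 + 262144·x^10)·Dx^3  (order 3).
h: a_k = 0, 192, -288, -1536, 1600, 136192/5, -154112/5, …
ICs: h(0) = 0, h′(0) = 192, h′′(0) = -576.

f: a_k = 0, 6, -6, 8, -12, 96/5, -32, …
g: a_k = 0, 16, 0, -256/3, 0, 4096/5, 0, …
L₀ := L_f ⊗_s L_g (sym. prod.), ord ≤ 4.
Derive L from L₀ (diff closure).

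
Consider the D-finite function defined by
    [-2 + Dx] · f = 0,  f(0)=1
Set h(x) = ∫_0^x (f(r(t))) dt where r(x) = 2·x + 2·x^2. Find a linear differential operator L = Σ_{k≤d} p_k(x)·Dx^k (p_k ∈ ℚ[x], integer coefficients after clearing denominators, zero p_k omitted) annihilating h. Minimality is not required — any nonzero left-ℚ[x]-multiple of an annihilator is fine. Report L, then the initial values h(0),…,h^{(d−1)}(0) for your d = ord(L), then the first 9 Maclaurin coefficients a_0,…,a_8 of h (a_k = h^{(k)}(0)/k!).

L = (-4 - 8·x)·Dx + Dx^2  (order 2).
h: a_k = 0, 1, 2, 4, 20/3, 152/15, 208/15, 5536/315, 6512/315, …
ICs: h(0) = 0, h′(0) = 1.

f: a_k = 1, 2, 2, 4/3, 2/3, 4/15, 4/45, 8/315, 2/315, …
Substitute x→r, Dx→(1/r')Dx; clear ⇒ L₀.
h=∫h₀ ⇒ L = L₀·Dx.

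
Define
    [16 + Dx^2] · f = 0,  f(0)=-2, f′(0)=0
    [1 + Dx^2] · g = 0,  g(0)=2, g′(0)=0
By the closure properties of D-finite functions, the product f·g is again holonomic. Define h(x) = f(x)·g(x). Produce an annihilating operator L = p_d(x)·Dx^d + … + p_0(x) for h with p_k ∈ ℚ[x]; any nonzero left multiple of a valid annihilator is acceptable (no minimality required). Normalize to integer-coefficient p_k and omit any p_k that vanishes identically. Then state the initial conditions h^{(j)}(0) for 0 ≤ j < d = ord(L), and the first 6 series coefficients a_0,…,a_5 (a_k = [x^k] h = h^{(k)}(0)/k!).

f: a_k = -2, 0, 16, 0, -64/3, 0, …
g: a_k = 2, 0, -1, 0, 1/12, 0, …
h₀=f·g: eliminate ⇒ L₀, order ≤ 2·2.
L = 225 + 34·Dx^2 + Dx^4  (order 4).
h: a_k = -4, 0, 34, 0, -353/6, 0, …
ICs: h(0) = -4, h′(0) = 0, h′′(0) = 68, h′′′(0) = 0.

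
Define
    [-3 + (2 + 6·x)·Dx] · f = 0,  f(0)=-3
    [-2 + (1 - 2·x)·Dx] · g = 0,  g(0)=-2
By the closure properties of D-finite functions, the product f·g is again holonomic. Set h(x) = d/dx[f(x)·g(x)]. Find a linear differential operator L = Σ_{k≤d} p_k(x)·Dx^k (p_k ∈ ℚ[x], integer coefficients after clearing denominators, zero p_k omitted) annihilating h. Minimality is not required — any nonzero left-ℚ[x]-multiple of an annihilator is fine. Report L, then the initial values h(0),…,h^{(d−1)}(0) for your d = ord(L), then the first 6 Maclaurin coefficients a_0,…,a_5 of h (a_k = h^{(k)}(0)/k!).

L = (47 + 252·x + 108·x^2) + (-14 - 26·x + 72·x^2 + 72·x^3)·Dx  (order 1).
h: a_k = 21, 141/2, 1935/8, 9105/16, 207615/128, 858771/256, …
ICs: h(0) = 21.

f: a_k = -3, -9/2, 27/8, -81/16, 1215/128, -5103/256, …
g: a_k = -2, -4, -8, -16, -32, -64, …
Sym-product of L_f,L_g gives L₀ (≤ ord 1).
Derive L from L₀ (diff closure).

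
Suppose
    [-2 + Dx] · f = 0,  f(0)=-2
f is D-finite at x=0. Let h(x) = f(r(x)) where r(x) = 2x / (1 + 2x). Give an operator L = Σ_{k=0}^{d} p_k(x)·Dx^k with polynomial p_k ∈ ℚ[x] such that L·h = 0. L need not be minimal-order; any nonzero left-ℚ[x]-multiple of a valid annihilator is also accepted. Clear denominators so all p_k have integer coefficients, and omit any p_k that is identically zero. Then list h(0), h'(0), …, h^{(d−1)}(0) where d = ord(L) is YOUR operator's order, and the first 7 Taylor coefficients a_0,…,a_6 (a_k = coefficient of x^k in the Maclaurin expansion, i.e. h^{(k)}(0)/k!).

f: a_k = -2, -4, -4, -8/3, -4/3, -8/15, -8/45, …
f∘r: x↦r, Dx↦Dx/r' in L_f ⇒ L₀.
L = -4 + (1 + 4·x + 4·x^2)·Dx  (order 1).
h: a_k = -2, -8, 0, 32/3, -64/3, 128/5, -512/45, …
ICs: h(0) = -2.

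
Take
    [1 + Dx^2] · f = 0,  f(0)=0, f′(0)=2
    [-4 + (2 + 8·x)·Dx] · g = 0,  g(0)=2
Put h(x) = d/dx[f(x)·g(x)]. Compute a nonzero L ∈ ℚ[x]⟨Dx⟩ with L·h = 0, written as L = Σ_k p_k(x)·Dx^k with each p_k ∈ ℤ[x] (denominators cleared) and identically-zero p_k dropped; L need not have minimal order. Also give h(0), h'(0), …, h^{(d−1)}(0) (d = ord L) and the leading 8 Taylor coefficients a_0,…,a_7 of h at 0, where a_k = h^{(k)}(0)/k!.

L = (-7 + 336·x + 736·x^2 + 256·x^3 + 256·x^4) + (44 + 144·x - 192·x^2 - 256·x^3)·Dx + (13 + 112·x + 288·x^2 + 256·x^3 + 256·x^4)·Dx^2  (order 2).
h: a_k = 4, 16, -26, 176/3, -1159/6, 3282/5, -83009/36, 2614412/315, …
ICs: h(0) = 4, h′(0) = 16.

f: a_k = 0, 2, 0, -1/3, 0, 1/60, 0, -1/2520, …
g: a_k = 2, 4, -4, 8, -20, 56, -168, 528, …
Product ⇒ symmetric product L₀, ord ≤ 2.
h₀' ⇒ L via d/dx closure of L₀.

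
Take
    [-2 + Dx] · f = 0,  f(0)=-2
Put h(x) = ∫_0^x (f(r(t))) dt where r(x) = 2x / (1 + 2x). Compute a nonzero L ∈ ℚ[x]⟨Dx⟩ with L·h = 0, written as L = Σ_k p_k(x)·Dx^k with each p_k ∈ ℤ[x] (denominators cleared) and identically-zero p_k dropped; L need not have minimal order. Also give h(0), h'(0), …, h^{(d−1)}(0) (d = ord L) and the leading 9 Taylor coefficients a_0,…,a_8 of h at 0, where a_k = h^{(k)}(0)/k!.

f: a_k = -2, -4, -4, -8/3, -4/3, -8/15, -8/45, -16/315, -4/315, …
h₀=f(r): pull back L_f along r ⇒ L₀.
Integrate: L := L₀·Dx.
L = -4·Dx + (1 + 4·x + 4·x^2)·Dx^2  (order 2).
h: a_k = 0, -2, -4, 0, 8/3, -64/15, 64/15, -512/315, -320/63, …
ICs: h(0) = 0, h′(0) = -2.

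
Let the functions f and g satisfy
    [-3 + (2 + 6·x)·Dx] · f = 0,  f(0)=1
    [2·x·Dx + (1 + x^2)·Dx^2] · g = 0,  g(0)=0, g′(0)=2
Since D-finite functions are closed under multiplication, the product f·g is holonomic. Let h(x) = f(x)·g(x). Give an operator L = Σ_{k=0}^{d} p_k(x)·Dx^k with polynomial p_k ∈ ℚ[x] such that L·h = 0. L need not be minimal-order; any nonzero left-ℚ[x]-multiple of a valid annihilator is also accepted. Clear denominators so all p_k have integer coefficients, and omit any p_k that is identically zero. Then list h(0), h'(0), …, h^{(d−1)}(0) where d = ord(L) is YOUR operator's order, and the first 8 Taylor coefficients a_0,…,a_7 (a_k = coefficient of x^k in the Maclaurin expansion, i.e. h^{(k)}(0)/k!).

f: a_k = 1, 3/2, -9/8, 27/16, -405/128, 1701/256, -15309/1024, 72171/2048, …
g: a_k = 0, 2, 0, -2/3, 0, 2/5, 0, -2/7, …
Product ⇒ symmetric product L₀, ord ≤ 2.
L = (27 - 12·x - 9·x^2) + (-12 - 28·x + 36·x^2 + 36·x^3)·Dx + (4 + 24·x + 40·x^2 + 24·x^3 + 36·x^4)·Dx^2  (order 2).
h: a_k = 0, 2, 3, -35/12, 19/8, -1657/320, 8169/640, -511199/17920, …
ICs: h(0) = 0, h′(0) = 2.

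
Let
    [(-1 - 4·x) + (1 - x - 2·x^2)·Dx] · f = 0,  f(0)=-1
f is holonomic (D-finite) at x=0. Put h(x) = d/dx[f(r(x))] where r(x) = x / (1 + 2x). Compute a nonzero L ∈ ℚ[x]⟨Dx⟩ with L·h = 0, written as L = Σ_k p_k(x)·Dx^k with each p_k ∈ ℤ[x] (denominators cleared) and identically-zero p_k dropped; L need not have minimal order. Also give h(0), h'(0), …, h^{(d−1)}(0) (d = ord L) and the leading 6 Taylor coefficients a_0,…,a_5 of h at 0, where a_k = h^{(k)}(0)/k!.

f: a_k = -1, -1, -3, -5, -11, -21, …
h₀=f(r): pull back L_f along r ⇒ L₀.
h₀' ⇒ L via d/dx closure of L₀.
L = 2 + (-1 - 11·x - 36·x^2 - 36·x^3)·Dx  (order 1).
h: a_k = -1, -2, 9, -36, 135, -486, …
ICs: h(0) = -1.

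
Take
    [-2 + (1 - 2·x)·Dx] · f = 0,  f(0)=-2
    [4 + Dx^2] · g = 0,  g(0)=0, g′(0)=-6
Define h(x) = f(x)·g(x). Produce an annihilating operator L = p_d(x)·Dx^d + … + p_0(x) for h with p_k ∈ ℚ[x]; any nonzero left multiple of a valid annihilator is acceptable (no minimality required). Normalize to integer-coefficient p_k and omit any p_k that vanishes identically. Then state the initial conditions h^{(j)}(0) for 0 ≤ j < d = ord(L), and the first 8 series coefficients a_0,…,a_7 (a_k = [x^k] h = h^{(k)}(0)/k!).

f: a_k = -2, -4, -8, -16, -32, -64, -128, -256, …
g: a_k = 0, -6, 0, 4, 0, -4/5, 0, 8/105, …
Sym-product of L_f,L_g gives L₀ (≤ ord 2).
L = (-4 + 8·x) + 4·Dx + (-1 + 2·x)·Dx^2  (order 2).
h: a_k = 0, 12, 24, 40, 80, 808/5, 1616/5, 67856/105, …
ICs: h(0) = 0, h′(0) = 12.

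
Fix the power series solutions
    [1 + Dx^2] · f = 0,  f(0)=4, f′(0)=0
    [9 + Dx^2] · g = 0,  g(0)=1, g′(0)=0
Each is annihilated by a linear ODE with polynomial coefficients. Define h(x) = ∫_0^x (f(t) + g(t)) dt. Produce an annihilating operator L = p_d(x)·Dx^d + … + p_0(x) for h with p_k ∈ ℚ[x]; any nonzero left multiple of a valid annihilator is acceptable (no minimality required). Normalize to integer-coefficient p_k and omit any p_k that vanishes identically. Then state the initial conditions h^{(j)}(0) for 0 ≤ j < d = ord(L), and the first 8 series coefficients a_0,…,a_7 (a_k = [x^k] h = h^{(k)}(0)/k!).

f: a_k = 4, 0, -2, 0, 1/6, 0, -1/180, 0, …
g: a_k = 1, 0, -9/2, 0, 27/8, 0, -81/80, 0, …
L₀ := lclm(L_f,L_g); ord L₀ ≤ 2+2.
∫: right-multiply L₀ by Dx.
L = 9·Dx + 10·Dx^3 + Dx^5  (order 5).
h: a_k = 0, 5, 0, -13/6, 0, 17/24, 0, -733/5040, …
ICs: h(0) = 0, h′(0) = 5, h′′(0) = 0, h′′′(0) = -13, h′′′′(0) = 0.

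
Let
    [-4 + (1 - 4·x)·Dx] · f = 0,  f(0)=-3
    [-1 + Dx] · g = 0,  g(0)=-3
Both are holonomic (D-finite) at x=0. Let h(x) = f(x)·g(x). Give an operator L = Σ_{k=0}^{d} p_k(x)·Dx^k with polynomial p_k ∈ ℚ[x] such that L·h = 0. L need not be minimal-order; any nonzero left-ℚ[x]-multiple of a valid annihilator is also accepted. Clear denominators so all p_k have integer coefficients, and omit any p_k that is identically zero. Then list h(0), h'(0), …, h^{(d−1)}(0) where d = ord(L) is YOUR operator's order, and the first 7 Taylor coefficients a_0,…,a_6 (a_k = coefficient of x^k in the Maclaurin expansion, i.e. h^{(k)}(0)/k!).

f: a_k = -3, -12, -48, -192, -768, -3072, -12288, …
g: a_k = -3, -3, -3/2, -1/2, -1/8, -1/40, -1/240, …
f·g: L₀ = L_f ⊗_s L_g, ord ≤ 1·1.
L = (5 - 4·x) + (-1 + 4·x)·Dx  (order 1).
h: a_k = 9, 45, 369/2, 1479/2, 23667/8, 473343/40, 757349/16, …
ICs: h(0) = 9.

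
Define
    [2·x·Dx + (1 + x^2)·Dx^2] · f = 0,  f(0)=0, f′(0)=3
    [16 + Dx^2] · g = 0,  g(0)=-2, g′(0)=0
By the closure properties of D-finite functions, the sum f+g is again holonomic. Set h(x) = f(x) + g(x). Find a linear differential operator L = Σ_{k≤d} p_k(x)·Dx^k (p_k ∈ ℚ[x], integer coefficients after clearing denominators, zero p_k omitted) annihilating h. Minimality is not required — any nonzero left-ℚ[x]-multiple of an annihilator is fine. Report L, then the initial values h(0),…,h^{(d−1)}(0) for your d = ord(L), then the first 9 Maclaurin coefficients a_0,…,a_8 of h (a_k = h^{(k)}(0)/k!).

f: a_k = 0, 3, 0, -1, 0, 3/5, 0, -3/7, 0, …
g: a_k = -2, 0, 16, 0, -64/3, 0, 512/45, 0, -1024/315, …
Weyl lclm of L_f,L_g ⇒ L₀ (ord ≤ 4).
L = (64·x + 704·x^3 + 256·x^5)·Dx + (112 + 416·x^2 + 432·x^4 + 128·x^6)·Dx^2 + (4·x + 44·x^3 + 16·x^5)·Dx^3 + (7 + 26·x^2 + 27·x^4 + 8·x^6)·Dx^4  (order 4).
h: a_k = -2, 3, 16, -1, -64/3, 3/5, 512/45, -3/7, -1024/315, …
ICs: h(0) = -2, h′(0) = 3, h′′(0) = 32, h′′′(0) = -6.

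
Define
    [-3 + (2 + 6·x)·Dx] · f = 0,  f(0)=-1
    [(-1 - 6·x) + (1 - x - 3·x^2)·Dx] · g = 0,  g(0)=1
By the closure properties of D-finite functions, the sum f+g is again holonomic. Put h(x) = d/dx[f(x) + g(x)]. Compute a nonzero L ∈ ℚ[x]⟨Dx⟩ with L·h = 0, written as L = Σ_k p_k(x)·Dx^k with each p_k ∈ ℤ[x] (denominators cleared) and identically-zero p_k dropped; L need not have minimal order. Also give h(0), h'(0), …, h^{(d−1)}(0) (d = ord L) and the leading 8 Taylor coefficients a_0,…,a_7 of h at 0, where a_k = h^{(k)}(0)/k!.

f: a_k = -1, -3/2, 9/8, -27/16, 405/128, -1701/256, 15309/1024, -72171/2048, …
g: a_k = 1, 1, 4, 7, 19, 40, 97, 217, …
L₀ := lclm(L_f,L_g); ord L₀ ≤ 1+1.
Derive L from L₀ (diff closure).
L = (-468 - 2754·x - 7452·x^2 - 6804·x^3 - 7290·x^4) + (-141 - 2052·x - 10179·x^2 - 21384·x^3 - 26001·x^4 - 21870·x^5)·Dx + (38 + 274·x + 546·x^2 - 234·x^3 - 2970·x^4 - 6642·x^5 - 4860·x^6)·Dx^2  (order 2).
h: a_k = -1/2, 41/4, 255/16, 2837/32, 42695/256, 343911/512, 2605715/2048, 19460813/4096, …
ICs: h(0) = -1/2, h′(0) = 41/4.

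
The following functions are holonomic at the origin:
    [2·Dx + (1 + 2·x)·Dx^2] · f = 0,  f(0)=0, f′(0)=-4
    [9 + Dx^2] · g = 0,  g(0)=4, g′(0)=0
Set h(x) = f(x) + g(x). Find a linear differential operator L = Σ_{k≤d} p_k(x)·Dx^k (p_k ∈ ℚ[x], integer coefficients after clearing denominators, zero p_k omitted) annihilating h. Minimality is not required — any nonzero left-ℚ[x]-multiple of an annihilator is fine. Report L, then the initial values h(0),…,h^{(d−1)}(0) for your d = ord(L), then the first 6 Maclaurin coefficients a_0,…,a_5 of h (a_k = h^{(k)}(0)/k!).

f: a_k = 0, -4, 4, -16/3, 8, -64/5, …
g: a_k = 4, 0, -18, 0, 27/2, 0, …
f+g: L₀ = lclm(L_f,L_g), ord ≤ 2+2.
L = (594 + 648·x + 648·x^2)·Dx + (153 + 630·x + 972·x^2 + 648·x^3)·Dx^2 + (66 + 72·x + 72·x^2)·Dx^3 + (17 + 70·x + 108·x^2 + 72·x^3)·Dx^4  (order 4).
h: a_k = 4, -4, -14, -16/3, 43/2, -64/5, …
ICs: h(0) = 4, h′(0) = -4, h′′(0) = -28, h′′′(0) = -32.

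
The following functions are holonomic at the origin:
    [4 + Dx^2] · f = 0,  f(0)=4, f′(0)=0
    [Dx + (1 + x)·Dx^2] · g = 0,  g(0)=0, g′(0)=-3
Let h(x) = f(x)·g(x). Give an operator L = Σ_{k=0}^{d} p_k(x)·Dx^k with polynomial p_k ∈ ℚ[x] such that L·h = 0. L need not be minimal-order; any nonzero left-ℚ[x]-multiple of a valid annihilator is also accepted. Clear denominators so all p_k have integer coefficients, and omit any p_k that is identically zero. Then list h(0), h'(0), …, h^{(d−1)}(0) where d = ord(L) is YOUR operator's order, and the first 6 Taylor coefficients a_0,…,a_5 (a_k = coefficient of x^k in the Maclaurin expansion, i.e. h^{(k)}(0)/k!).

f: a_k = 4, 0, -8, 0, 8/3, 0, …
g: a_k = 0, -3, 3/2, -1, 3/4, -3/5, …
Sym-product of L_f,L_g gives L₀ (≤ ord 4).
L = (168 + 864·x + 1456·x^2 + 1024·x^3 + 256·x^4) + (112 + 368·x + 384·x^2 + 128·x^3)·Dx + (102 + 464·x + 744·x^2 + 512·x^3 + 128·x^4)·Dx^2 + (28 + 92·x + 96·x^2 + 32·x^3)·Dx^3 + (15 + 62·x + 95·x^2 + 64·x^3 + 16·x^4)·Dx^4  (order 4).
h: a_k = 0, -12, 6, 20, -9, -12/5, …
ICs: h(0) = 0, h′(0) = -12, h′′(0) = 12, h′′′(0) = 120.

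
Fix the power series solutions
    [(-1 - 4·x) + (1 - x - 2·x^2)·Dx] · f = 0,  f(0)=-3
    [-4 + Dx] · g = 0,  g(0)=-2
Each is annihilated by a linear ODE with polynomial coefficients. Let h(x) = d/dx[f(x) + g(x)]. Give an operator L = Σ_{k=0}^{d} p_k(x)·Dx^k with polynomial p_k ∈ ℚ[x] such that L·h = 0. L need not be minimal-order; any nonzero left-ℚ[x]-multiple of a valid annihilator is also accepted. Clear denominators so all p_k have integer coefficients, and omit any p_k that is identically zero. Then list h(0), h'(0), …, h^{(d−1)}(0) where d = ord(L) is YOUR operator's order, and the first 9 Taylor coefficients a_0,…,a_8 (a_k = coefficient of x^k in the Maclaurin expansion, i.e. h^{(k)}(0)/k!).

L = (12 + 240·x + 288·x^2 + 768·x^3 + 384·x^4) + (-7 - 56·x - 160·x^2 - 160·x^3 + 160·x^4 + 128·x^5)·Dx + (1 - x + 22·x^2 - 8·x^3 - 64·x^4 - 32·x^5)·Dx^2  (order 2).
h: a_k = -11, -50, -109, -652/3, -1201/3, -12634/15, -82373/45, -1300952/315, -2904301/315, …
ICs: h(0) = -11, h′(0) = -50.

f: a_k = -3, -3, -9, -15, -33, -63, -129, -255, -513, …
g: a_k = -2, -8, -16, -64/3, -64/3, -256/15, -512/45, -2048/315, -1024/315, …
f+g: L₀ = lclm(L_f,L_g), ord ≤ 1+1.
Differentiate: ansatz ord ≤ ord L₀ ⇒ L.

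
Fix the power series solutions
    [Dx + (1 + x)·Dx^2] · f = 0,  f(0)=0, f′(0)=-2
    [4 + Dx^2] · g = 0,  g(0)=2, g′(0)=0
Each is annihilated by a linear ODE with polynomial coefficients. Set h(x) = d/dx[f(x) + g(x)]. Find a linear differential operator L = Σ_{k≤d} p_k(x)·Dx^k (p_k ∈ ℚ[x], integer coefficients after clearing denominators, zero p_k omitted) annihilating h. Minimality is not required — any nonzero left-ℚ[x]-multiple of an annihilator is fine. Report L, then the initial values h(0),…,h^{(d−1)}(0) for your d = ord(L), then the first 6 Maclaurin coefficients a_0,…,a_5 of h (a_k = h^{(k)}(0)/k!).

L = (20 + 16·x + 8·x^2) + (12 + 28·x + 24·x^2 + 8·x^3)·Dx + (5 + 4·x + 2·x^2)·Dx^2 + (3 + 7·x + 6·x^2 + 2·x^3)·Dx^3  (order 3).
h: a_k = -2, -6, -2, 22/3, -2, 14/15, …
ICs: h(0) = -2, h′(0) = -6, h′′(0) = -4.

f: a_k = 0, -2, 1, -2/3, 1/2, -2/5, …
g: a_k = 2, 0, -4, 0, 4/3, 0, …
Sum ⇒ L₀ = lclm(L_f,L_g) in ℚ(x)⟨Dx⟩.
Differentiate: ansatz ord ≤ ord L₀ ⇒ L.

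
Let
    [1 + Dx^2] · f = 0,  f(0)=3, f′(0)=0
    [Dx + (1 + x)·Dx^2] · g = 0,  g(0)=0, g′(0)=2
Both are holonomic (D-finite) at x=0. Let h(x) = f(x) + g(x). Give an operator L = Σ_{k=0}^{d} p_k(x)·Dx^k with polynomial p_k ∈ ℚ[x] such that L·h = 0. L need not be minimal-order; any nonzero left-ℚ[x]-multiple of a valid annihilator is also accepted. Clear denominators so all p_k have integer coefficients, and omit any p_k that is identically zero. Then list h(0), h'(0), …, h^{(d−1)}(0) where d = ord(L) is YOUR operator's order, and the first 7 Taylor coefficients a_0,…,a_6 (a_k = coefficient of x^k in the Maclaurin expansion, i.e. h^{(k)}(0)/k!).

L = (7 + 2·x + x^2)·Dx + (3 + 5·x + 3·x^2 + x^3)·Dx^2 + (7 + 2·x + x^2)·Dx^3 + (3 + 5·x + 3·x^2 + x^3)·Dx^4  (order 4).
h: a_k = 3, 2, -5/2, 2/3, -3/8, 2/5, -27/80, …
ICs: h(0) = 3, h′(0) = 2, h′′(0) = -5, h′′′(0) = 4.

f: a_k = 3, 0, -3/2, 0, 1/8, 0, -1/240, …
g: a_k = 0, 2, -1, 2/3, -1/2, 2/5, -1/3, …
f+g: L₀ = lclm(L_f,L_g), ord ≤ 2+2.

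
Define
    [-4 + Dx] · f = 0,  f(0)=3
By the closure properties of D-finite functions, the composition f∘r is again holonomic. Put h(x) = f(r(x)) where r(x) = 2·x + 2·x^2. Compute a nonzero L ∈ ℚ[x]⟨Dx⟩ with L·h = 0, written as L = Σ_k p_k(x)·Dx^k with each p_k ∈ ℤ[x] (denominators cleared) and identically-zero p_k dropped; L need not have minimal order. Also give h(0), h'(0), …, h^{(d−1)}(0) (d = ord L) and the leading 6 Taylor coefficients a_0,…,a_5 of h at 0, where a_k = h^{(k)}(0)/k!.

f: a_k = 3, 12, 24, 32, 32, 128/5, …
Substitute x→r, Dx→(1/r')Dx; clear ⇒ L₀.
L = (-8 - 16·x) + Dx  (order 1).
h: a_k = 3, 24, 120, 448, 1376, 18176/5, …
ICs: h(0) = 3.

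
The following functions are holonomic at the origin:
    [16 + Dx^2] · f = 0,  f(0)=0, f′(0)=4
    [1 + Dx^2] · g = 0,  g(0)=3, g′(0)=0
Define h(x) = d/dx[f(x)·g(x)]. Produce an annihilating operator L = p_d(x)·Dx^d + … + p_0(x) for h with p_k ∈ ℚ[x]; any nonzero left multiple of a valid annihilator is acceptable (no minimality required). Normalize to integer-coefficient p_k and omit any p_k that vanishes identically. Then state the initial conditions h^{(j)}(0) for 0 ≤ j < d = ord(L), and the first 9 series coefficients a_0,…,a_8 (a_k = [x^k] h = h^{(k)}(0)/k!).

L = 225 + 34·Dx^2 + Dx^4  (order 4).
h: a_k = 12, 0, -114, 0, 421/2, 0, -10039/60, 0, 246601/3360, …
ICs: h(0) = 12, h′(0) = 0, h′′(0) = -228, h′′′(0) = 0.

f: a_k = 0, 4, 0, -32/3, 0, 128/15, 0, -1024/315, 0, …
g: a_k = 3, 0, -3/2, 0, 1/8, 0, -1/240, 0, 1/13440, …
Product ⇒ symmetric product L₀, ord ≤ 4.
h₀' ⇒ L via d/dx closure of L₀.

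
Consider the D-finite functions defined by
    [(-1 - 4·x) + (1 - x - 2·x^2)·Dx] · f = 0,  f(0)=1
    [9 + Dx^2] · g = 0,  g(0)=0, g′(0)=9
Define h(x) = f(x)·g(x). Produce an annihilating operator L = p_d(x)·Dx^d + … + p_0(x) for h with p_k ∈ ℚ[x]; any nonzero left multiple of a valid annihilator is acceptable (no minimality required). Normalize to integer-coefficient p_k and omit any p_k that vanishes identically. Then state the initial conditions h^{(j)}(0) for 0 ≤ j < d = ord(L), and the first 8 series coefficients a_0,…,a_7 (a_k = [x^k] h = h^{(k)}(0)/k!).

L = (-5 + 9·x + 18·x^2) + (2 + 8·x)·Dx + (-1 + x + 2·x^2)·Dx^2  (order 2).
h: a_k = 0, 9, 9, 27/2, 63/2, 2583/40, 5103/40, 143037/560, …
ICs: h(0) = 0, h′(0) = 9.

f: a_k = 1, 1, 3, 5, 11, 21, 43, 85, …
g: a_k = 0, 9, 0, -27/2, 0, 243/40, 0, -729/560, …
Product ⇒ symmetric product L₀, ord ≤ 2.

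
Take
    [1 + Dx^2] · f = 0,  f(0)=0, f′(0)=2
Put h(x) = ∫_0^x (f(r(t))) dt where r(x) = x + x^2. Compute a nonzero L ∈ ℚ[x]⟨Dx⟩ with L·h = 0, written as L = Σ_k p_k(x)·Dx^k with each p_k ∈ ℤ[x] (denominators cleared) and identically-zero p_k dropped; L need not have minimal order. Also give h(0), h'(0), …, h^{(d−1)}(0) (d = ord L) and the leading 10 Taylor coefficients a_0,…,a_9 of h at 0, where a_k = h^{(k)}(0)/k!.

f: a_k = 0, 2, 0, -1/3, 0, 1/60, 0, -1/2520, 0, 1/181440, …
f∘r: x↦r, Dx↦Dx/r' in L_f ⇒ L₀.
Integrate: L := L₀·Dx.
L = (1 + 6·x + 12·x^2 + 8·x^3)·Dx - 2·Dx^2 + (1 + 2·x)·Dx^3  (order 3).
h: a_k = 0, 0, 1, 2/3, -1/12, -1/5, -59/360, -1/28, 419/20160, 59/3240, …
ICs: h(0) = 0, h′(0) = 0, h′′(0) = 2.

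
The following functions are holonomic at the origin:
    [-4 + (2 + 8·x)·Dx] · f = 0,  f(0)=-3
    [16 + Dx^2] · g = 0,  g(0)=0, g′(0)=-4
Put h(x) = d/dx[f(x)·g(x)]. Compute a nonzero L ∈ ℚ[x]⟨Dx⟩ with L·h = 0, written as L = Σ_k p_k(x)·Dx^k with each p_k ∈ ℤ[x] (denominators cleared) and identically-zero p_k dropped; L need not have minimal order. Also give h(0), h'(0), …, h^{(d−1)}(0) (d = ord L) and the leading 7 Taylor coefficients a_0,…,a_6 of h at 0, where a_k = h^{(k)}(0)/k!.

L = (212 + 2304·x + 8704·x^2 + 16384·x^3 + 16384·x^4) + (-4 - 144·x - 768·x^2 - 1024·x^3)·Dx + (7 + 88·x + 432·x^2 + 1024·x^3 + 1024·x^4)·Dx^2  (order 2).
h: a_k = 12, 48, -168, -64, -152, 7776/5, -15728/3, …
ICs: h(0) = 12, h′(0) = 48.

f: a_k = -3, -6, 6, -12, 30, -84, 252, …
g: a_k = 0, -4, 0, 32/3, 0, -128/15, 0, …
L₀ := L_f ⊗_s L_g (sym. prod.), ord ≤ 2.
Differentiate: ansatz ord ≤ ord L₀ ⇒ L.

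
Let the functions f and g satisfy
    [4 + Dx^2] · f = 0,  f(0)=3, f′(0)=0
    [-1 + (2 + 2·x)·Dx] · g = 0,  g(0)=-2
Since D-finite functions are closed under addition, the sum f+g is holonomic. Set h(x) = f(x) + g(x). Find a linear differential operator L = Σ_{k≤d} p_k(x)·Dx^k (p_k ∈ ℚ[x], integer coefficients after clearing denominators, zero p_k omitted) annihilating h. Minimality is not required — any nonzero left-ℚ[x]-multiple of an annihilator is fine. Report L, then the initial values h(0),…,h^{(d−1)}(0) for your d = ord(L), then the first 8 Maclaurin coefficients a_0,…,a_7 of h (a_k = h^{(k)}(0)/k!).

f: a_k = 3, 0, -6, 0, 2, 0, -4/15, 0, …
g: a_k = -2, -1, 1/4, -1/8, 5/64, -7/128, 21/512, -33/1024, …
h₀=f+g: left-lcm gives L₀, ord ≤ 3.
L = (-76 - 128·x - 64·x^2) + (120 + 376·x + 384·x^2 + 128·x^3)·Dx + (-19 - 32·x - 16·x^2)·Dx^2 + (30 + 94·x + 96·x^2 + 32·x^3)·Dx^3  (order 3).
h: a_k = 1, -1, -23/4, -1/8, 133/64, -7/128, -1733/7680, -33/1024, …
ICs: h(0) = 1, h′(0) = -1, h′′(0) = -23/2.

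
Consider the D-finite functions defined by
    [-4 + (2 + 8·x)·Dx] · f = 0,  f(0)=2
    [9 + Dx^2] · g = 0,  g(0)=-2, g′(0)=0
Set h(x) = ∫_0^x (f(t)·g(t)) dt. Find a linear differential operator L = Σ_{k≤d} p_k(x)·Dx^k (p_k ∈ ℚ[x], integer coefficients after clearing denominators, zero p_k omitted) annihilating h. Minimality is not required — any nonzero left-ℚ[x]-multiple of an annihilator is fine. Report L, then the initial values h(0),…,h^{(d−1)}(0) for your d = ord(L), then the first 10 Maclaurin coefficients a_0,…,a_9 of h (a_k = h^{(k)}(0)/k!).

L = (21 + 72·x + 144·x^2)·Dx + (-4 - 16·x)·Dx^2 + (1 + 8·x + 16·x^2)·Dx^3  (order 3).
h: a_k = 0, -4, -4, 26/3, 5, -19/10, -67/6, 3741/140, -5979/80, 763933/3360, …
ICs: h(0) = 0, h′(0) = -4, h′′(0) = -8.

f: a_k = 2, 4, -4, 8, -20, 56, -168, 528, -1716, 5720, …
g: a_k = -2, 0, 9, 0, -27/4, 0, 81/40, 0, -729/2240, 0, …
f·g: L₀ = L_f ⊗_s L_g, ord ≤ 1·2.
Integrate: L := L₀·Dx.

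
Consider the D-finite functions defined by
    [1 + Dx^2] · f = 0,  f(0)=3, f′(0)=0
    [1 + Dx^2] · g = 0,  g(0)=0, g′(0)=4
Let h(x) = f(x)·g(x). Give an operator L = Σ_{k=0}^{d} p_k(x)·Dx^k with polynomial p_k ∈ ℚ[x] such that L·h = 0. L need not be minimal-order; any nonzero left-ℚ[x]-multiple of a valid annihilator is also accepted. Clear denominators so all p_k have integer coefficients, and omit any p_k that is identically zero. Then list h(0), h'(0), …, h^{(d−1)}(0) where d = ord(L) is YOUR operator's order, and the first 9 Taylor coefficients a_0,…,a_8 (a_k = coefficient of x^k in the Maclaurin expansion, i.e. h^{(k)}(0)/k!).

f: a_k = 3, 0, -3/2, 0, 1/8, 0, -1/240, 0, 1/13440, …
g: a_k = 0, 4, 0, -2/3, 0, 1/30, 0, -1/1260, 0, …
Product ⇒ symmetric product L₀, ord ≤ 4.
L = 4·Dx + Dx^3  (order 3).
h: a_k = 0, 12, 0, -8, 0, 8/5, 0, -16/105, 0, …
ICs: h(0) = 0, h′(0) = 12, h′′(0) = 0.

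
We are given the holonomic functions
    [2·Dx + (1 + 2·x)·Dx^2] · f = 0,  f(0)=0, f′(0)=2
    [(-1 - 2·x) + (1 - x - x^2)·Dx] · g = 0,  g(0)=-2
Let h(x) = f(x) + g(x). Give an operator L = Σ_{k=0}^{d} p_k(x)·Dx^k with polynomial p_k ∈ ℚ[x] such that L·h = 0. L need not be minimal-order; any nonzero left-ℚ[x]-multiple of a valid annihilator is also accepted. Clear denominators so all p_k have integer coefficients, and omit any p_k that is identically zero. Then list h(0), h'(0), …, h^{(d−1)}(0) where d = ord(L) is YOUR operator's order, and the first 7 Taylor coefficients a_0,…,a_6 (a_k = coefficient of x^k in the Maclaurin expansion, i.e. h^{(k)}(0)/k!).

L = (-34 - 92·x - 116·x^2 - 48·x^3 - 24·x^4)·Dx + (-5 - 60·x - 170·x^2 - 180·x^3 - 100·x^4 - 40·x^5)·Dx^2 + (3 + 11·x + 5·x^2 - 20·x^3 - 30·x^4 - 24·x^5 - 8·x^6)·Dx^3  (order 3).
h: a_k = -2, 0, -6, -10/3, -14, -48/5, -110/3, …
ICs: h(0) = -2, h′(0) = 0, h′′(0) = -12.

f: a_k = 0, 2, -2, 8/3, -4, 32/5, -32/3, …
g: a_k = -2, -2, -4, -6, -10, -16, -26, …
Sum ⇒ L₀ = lclm(L_f,L_g) in ℚ(x)⟨Dx⟩.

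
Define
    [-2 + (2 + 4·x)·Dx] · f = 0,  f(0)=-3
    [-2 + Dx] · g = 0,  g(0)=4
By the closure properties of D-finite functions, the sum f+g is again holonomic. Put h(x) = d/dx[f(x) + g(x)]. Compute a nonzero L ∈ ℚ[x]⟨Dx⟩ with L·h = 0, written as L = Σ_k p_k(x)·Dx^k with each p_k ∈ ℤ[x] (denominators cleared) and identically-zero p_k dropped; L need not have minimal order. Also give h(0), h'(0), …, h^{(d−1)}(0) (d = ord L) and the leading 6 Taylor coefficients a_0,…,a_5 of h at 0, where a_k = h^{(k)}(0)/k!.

f: a_k = -3, -3, 3/2, -3/2, 15/8, -21/8, …
g: a_k = 4, 8, 8, 16/3, 8/3, 16/15, …
f+g: L₀ = lclm(L_f,L_g), ord ≤ 1+1.
h=h₀': d/dx-closure on L₀ ⇒ L.
L = (-10 - 8·x) + (-1 - 16·x - 16·x^2)·Dx + (3 + 10·x + 8·x^2)·Dx^2  (order 2).
h: a_k = 5, 19, 23/2, 109/6, -187/24, 3091/120, …
ICs: h(0) = 5, h′(0) = 19.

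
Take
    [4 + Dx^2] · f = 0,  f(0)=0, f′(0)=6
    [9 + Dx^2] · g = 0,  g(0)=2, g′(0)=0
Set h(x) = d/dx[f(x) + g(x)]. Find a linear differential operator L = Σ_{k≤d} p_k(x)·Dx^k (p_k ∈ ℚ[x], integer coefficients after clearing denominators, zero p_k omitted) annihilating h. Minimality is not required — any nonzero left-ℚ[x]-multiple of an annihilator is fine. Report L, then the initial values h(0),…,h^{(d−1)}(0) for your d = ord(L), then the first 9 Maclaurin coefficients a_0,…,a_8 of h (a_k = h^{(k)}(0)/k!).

f: a_k = 0, 6, 0, -4, 0, 4/5, 0, -8/105, 0, …
g: a_k = 2, 0, -9, 0, 27/4, 0, -81/40, 0, 729/2240, …
f+g: L₀ = lclm(L_f,L_g), ord ≤ 2+2.
Differentiate: ansatz ord ≤ ord L₀ ⇒ L.
L = 36 + 13·Dx^2 + Dx^4  (order 4).
h: a_k = 6, -18, -12, 27, 4, -243/20, -8/15, 729/280, 4/105, …
ICs: h(0) = 6, h′(0) = -18, h′′(0) = -24, h′′′(0) = 162.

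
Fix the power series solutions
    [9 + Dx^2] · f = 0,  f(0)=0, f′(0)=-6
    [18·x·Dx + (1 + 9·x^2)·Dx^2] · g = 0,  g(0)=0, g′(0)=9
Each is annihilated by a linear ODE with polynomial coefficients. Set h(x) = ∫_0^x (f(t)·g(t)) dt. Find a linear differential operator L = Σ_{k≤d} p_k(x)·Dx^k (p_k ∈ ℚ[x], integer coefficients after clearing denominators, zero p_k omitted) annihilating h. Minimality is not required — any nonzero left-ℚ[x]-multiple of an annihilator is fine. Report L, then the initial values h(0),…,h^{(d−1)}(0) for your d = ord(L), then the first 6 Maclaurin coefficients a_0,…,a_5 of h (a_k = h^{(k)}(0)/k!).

f: a_k = 0, -6, 0, 9, 0, -81/20, …
g: a_k = 0, 9, 0, -27, 0, 729/5, …
Sym-product of L_f,L_g gives L₀ (≤ ord 4).
h=∫₀ˣh₀: take L = L₀·Dx.
L = (810 + 18954·x^2 + 72171·x^4 + 236196·x^6 + 531441·x^8)·Dx + (972·x + 14580·x^3 + 78732·x^5 + 236196·x^7)·Dx^2 + (108 + 2592·x^2 + 13122·x^4 + 52488·x^6 + 118098·x^8)·Dx^3 + (108·x + 1620·x^3 + 8748·x^5 + 26244·x^7)·Dx^4 + (2 + 54·x^2 + 567·x^4 + 2916·x^6 + 6561·x^8)·Dx^5  (order 5).
h: a_k = 0, 0, 0, -18, 0, 243/5, …
ICs: h(0) = 0, h′(0) = 0, h′′(0) = 0, h′′′(0) = -108, h′′′′(0) = 0.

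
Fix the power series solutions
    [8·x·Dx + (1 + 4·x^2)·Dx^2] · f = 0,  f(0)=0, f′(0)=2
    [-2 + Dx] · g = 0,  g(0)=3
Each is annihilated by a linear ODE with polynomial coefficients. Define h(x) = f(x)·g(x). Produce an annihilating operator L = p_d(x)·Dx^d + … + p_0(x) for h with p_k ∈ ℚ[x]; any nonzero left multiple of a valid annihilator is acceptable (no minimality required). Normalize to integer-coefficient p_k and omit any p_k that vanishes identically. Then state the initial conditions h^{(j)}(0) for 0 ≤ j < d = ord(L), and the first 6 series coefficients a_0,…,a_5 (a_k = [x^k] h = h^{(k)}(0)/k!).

f: a_k = 0, 2, 0, -8/3, 0, 32/5, …
g: a_k = 3, 6, 6, 4, 2, 4/5, …
Product ⇒ symmetric product L₀, ord ≤ 2.
L = (4 - 16·x + 16·x^2) + (-4 + 8·x - 16·x^2)·Dx + (1 + 4·x^2)·Dx^2  (order 2).
h: a_k = 0, 6, 12, 4, -8, 36/5, …
ICs: h(0) = 0, h′(0) = 6.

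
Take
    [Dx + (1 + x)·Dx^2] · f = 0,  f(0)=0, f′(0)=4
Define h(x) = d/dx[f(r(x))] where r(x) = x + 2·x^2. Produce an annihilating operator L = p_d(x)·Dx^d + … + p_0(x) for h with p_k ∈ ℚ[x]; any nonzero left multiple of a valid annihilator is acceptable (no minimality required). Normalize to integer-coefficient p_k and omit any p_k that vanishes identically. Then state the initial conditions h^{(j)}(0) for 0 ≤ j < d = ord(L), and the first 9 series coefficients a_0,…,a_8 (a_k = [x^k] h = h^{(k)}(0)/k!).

L = (-3 + 4·x + 8·x^2) + (1 + 5·x + 6·x^2 + 8·x^3)·Dx  (order 1).
h: a_k = 4, 12, -20, -4, 44, -36, -52, 124, -20, …
ICs: h(0) = 4.

f: a_k = 0, 4, -2, 4/3, -1, 4/5, -2/3, 4/7, -1/2, …
Change of var in L_f (x↦r) gives L₀.
Derive L from L₀ (diff closure).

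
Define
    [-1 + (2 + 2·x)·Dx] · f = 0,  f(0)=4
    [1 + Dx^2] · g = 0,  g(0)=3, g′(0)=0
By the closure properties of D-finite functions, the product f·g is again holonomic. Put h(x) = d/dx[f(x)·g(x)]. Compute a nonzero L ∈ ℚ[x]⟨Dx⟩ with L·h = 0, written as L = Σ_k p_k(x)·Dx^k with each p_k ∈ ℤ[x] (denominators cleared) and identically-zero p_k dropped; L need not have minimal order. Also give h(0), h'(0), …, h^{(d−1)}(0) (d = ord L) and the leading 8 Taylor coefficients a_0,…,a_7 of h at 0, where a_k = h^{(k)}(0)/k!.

L = (53 + 144·x + 136·x^2 + 64·x^3 + 16·x^4) + (-4 - 36·x - 48·x^2 - 16·x^3)·Dx + (28 + 88·x + 108·x^2 + 64·x^3 + 16·x^4)·Dx^2  (order 2).
h: a_k = 6, -15, -27/4, 25/8, 65/64, -349/640, 2807/7680, -44047/107520, …
ICs: h(0) = 6, h′(0) = -15.

f: a_k = 4, 2, -1/2, 1/4, -5/32, 7/64, -21/256, 33/512, …
g: a_k = 3, 0, -3/2, 0, 1/8, 0, -1/240, 0, …
f·g: L₀ = L_f ⊗_s L_g, ord ≤ 1·2.
Differentiate: ansatz ord ≤ ord L₀ ⇒ L.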